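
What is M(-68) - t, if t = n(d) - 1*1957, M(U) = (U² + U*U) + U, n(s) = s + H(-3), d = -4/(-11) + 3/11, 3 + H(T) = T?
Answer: 122566/11 ≈ 11142.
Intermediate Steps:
H(T) = -3 + T
d = 7/11 (d = -4*(-1/11) + 3*(1/11) = 4/11 + 3/11 = 7/11 ≈ 0.63636)
n(s) = -6 + s (n(s) = s + (-3 - 3) = s - 6 = -6 + s)
M(U) = U + 2*U² (M(U) = (U² + U²) + U = 2*U² + U = U + 2*U²)
t = -21586/11 (t = (-6 + 7/11) - 1*1957 = -59/11 - 1957 = -21586/11 ≈ -1962.4)
M(-68) - t = -68*(1 + 2*(-68)) - 1*(-21586/11) = -68*(1 - 136) + 21586/11 = -68*(-135) + 21586/11 = 9180 + 21586/11 = 122566/11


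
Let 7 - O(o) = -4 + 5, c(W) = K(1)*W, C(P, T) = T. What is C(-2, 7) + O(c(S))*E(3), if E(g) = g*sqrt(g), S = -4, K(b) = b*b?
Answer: 7 + 18*sqrt(3) ≈ 38.177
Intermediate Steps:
K(b) = b**2
E(g) = g**(3/2)
c(W) = W (c(W) = 1**2*W = 1*W = W)
O(o) = 6 (O(o) = 7 - (-4 + 5) = 7 - 1*1 = 7 - 1 = 6)
C(-2, 7) + O(c(S))*E(3) = 7 + 6*3**(3/2) = 7 + 6*(3*sqrt(3)) = 7 + 18*sqrt(3)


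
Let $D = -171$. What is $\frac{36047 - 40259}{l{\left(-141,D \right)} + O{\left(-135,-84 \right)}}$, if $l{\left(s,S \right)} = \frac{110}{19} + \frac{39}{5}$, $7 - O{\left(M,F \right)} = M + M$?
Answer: $- \frac{66690}{4601} \approx -14.495$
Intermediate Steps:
$O{\left(M,F \right)} = 7 - 2 M$ ($O{\left(M,F \right)} = 7 - \left(M + M\right) = 7 - 2 M$)
$l{\left(s,S \right)} = \frac{1291}{95}$ ($l{\left(s,S \right)} = 110 \cdot \frac{1}{19} + 39 \cdot \frac{1}{5} = \frac{110}{19} + \frac{39}{5} = \frac{1291}{95}$)
$\frac{36047 - 40259}{l{\left(-141,D \right)} + O{\left(-135,-84 \right)}} = \frac{36047 - 40259}{\frac{1291}{95} + \left(7 - -270\right)} = - \frac{4212}{\frac{1291}{95} + \left(7 + 270\right)} = - \frac{4212}{\frac{1291}{95} + 277} = - \frac{4212}{\frac{27606}{95}} = \left(-4212\right) \frac{95}{27606} = - \frac{66690}{4601}$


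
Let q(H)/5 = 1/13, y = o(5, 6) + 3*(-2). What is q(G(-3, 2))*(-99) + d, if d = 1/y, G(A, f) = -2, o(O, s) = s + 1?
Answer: -482/13 ≈ -37.077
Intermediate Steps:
o(O, s) = 1 + s
y = 1 (y = (1 + 6) + 3*(-2) = 7 - 6 = 1)
q(H) = 5/13
d = 1 (d = 1/1 = 1)
q(G(-3, 2))*(-99) + d = (5/13)*(-99) + 1 = -495/13 + 1 = -482/13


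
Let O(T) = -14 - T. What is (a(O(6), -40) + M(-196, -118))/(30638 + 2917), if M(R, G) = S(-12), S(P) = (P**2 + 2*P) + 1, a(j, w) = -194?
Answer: -73/33555 ≈ -0.0021755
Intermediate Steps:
S(P) = 1 + P**2 + 2*P
M(R, G) = 121 (M(R, G) = 1 + (-12)**2 + 2*(-12) = 1 + 144 - 24 = 121)
(a(O(6), -40) + M(-196, -118))/(30638 + 2917) = (-194 + 121)/(30638 + 2917) = -73/33555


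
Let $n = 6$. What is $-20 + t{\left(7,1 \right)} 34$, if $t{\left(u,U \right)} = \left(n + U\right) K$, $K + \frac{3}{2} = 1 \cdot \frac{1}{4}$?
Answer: $- \frac{635}{2} \approx -317.5$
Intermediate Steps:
$K = - \frac{5}{4}$ ($K = - \frac{3}{2} + 1 \cdot \frac{1}{4} = - \frac{3}{2} + \frac{1}{4} = - \frac{5}{4} \approx -1.25$)
$t{\left(u,U \right)} = - \frac{15}{2} - \frac{5 U}{4}$ ($t{\left(u,U \right)} = \left(6 + U\right) \left(- \frac{5}{4}\right) = - \frac{15}{2} - \frac{5 U}{4}$)
$-20 + t{\left(7,1 \right)} 34 = -20 + \left(- \frac{15}{2} - \frac{5}{4}\right) 34 = -20 - \frac{595}{2} = - \frac{635}{2}$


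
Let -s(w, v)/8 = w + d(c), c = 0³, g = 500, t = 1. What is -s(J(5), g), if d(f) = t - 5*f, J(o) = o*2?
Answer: 88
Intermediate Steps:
J(o) = 2*o
c = 0
d(f) = 1 - 5*f
s(w, v) = -8 - 8*w (s(w, v) = -8*(w + (1 - 5*0)) = -8*(w + (1 + 0)) = -8*(w + 1) = -8*(1 + w) = -8 - 8*w)
-s(J(5), g) = -(-8 - 16*5) = -(-8 - 8*10) = -(-8 - 80) = -1*(-88) = 88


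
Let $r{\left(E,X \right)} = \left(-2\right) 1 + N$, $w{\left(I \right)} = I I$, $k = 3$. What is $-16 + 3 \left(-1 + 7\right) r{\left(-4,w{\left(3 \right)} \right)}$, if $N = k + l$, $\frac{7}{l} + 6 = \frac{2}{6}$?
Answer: $- \frac{344}{17} \approx -20.235$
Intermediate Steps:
$l = - \frac{21}{17}$ ($l = \frac{7}{-6 + \frac{2}{6}} = \frac{7}{-6 + 2 \cdot \frac{1}{6}} = \frac{7}{-6 + \frac{1}{3}} = \frac{7}{- \frac{17}{3}} = 7 \left(- \frac{3}{17}\right) = - \frac{21}{17} \approx -1.2353$)
$w{\left(I \right)} = I^{2}$
$N = \frac{30}{17}$ ($N = 3 - \frac{21}{17} = \frac{30}{17} \approx 1.7647$)
$r{\left(E,X \right)} = - \frac{4}{17}$ ($r{\left(E,X \right)} = \left(-2\right) 1 + \frac{30}{17} = -2 + \frac{30}{17} = - \frac{4}{17}$)
$-16 + 3 \left(-1 + 7\right) r{\left(-4,w{\left(3 \right)} \right)} = -16 + 3 \left(-1 + 7\right) \left(- \frac{4}{17}\right) = -16 + 3 \cdot 6 \left(- \frac{4}{17}\right) = -16 + 18 \left(- \frac{4}{17}\right) = -16 - \frac{72}{17} = - \frac{344}{17}$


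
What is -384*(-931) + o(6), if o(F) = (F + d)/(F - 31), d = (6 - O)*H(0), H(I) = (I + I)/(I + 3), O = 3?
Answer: 8937594/25 ≈ 3.5750e+5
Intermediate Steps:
H(I) = 2*I/(3 + I) (H(I) = (2*I)/(3 + I) = 2*I/(3 + I))
d = 0 (d = (6 - 1*3)*(2*0/(3 + 0)) = (6 - 3)*(2*0/3) = 3*(2*0*(⅓)) = 3*0 = 0)
o(F) = F/(-31 + F) (o(F) = (F + 0)/(F - 31) = F/(-31 + F))
-384*(-931) + o(6) = -384*(-931) + 6/(-31 + 6) = 357504 + 6/(-25) = 357504 + 6*(-1/25) = 357504 - 6/25 = 8937594/25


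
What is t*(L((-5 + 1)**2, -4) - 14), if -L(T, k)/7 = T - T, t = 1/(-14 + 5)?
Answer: 14/9 ≈ 1.5556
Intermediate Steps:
t = -1/9 (t = 1/(-9) = -1/9 ≈ -0.11111)
L(T, k) = 0 (L(T, k) = -7*(T - T) = -7*0 = 0)
t*(L((-5 + 1)**2, -4) - 14) = -(0 - 14)/9 = -1/9*(-14) = 14/9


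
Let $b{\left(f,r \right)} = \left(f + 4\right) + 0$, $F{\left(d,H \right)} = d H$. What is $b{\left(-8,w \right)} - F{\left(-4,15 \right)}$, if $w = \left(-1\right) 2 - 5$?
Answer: $56$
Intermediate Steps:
$F{\left(d,H \right)} = H d$
$w = -7$ ($w = -2 - 5 = -7$)
$b{\left(f,r \right)} = 4 + f$ ($b{\left(f,r \right)} = \left(4 + f\right) + 0 = 4 + f$)
$b{\left(-8,w \right)} - F{\left(-4,15 \right)} = \left(4 - 8\right) - 15 \left(-4\right) = -4 - -60 = -4 + 60 = 56$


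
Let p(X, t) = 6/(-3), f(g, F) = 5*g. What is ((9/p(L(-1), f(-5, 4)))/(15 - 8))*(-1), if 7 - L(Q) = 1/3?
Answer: 9/14 ≈ 0.64286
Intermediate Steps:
L(Q) = 20/3 (L(Q) = 7 - 1/3 = 20/3)
p(X, t) = -2 (p(X, t) = 6*(-1/3) = -2)
((9/p(L(-1), f(-5, 4)))/(15 - 8))*(-1) = ((9/(-2))/(15 - 8))*(-1) = ((9*(-1/2))/7)*(-1) = -9/2*1/7*(-1) = -9/14*(-1) = 9/14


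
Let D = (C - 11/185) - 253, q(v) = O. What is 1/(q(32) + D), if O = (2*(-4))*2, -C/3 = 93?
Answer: -185/101391 ≈ -0.0018246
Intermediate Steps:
C = -279 (C = -3*93 = -279)
O = -16 (O = -8*2 = -16)
q(v) = -16
D = -98431/185 (D = (-279 - 11/185) - 253 = -51626/185 - 253 = -98431/185 ≈ -532.06)
1/(q(32) + D) = 1/(-16 - 98431/185) = 1/(-101391/185) = -185/101391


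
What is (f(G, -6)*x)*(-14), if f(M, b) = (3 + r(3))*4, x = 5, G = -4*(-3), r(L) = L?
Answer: -1680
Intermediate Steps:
G = 12
f(M, b) = 24 (f(M, b) = (3 + 3)*4 = 6*4 = 24)
(f(G, -6)*x)*(-14) = (24*5)*(-14) = 120*(-14) = -1680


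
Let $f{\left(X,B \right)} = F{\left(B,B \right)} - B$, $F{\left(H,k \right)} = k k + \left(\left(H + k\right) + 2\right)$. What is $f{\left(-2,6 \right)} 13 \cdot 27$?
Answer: $15444$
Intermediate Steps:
$F{\left(H,k \right)} = 2 + H + k + k^{2}$ ($F{\left(H,k \right)} = k^{2} + \left(2 + H + k\right) = 2 + H + k + k^{2}$)
$f{\left(X,B \right)} = 2 + B + B^{2}$ ($f{\left(X,B \right)} = \left(2 + B + B + B^{2}\right) - B = \left(2 + B^{2} + 2 B\right) - B = 2 + B + B^{2}$)
$f{\left(-2,6 \right)} 13 \cdot 27 = \left(2 + 6 + 6^{2}\right) 13 \cdot 27 = \left(2 + 6 + 36\right) 13 \cdot 27 = 44 \cdot 13 \cdot 27 = 572 \cdot 27 = 15444$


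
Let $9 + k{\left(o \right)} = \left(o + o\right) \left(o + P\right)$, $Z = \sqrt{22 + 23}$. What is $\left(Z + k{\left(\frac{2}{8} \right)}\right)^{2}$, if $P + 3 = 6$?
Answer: $\frac{6361}{64} - \frac{177 \sqrt{5}}{4} \approx 0.44462$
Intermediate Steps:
$P = 3$ ($P = -3 + 6 = 3$)
$Z = 3 \sqrt{5}$ ($Z = \sqrt{45} = 3 \sqrt{5} \approx 6.7082$)
$k{\left(o \right)} = -9 + 2 o \left(3 + o\right)$ ($k{\left(o \right)} = -9 + \left(o + o\right) \left(o + 3\right) = -9 + 2 o \left(3 + o\right)$)
$\left(Z + k{\left(\frac{2}{8} \right)}\right)^{2} = \left(3 \sqrt{5} + \left(-9 + 2 \left(\frac{2}{8}\right)^{2} + 6 \cdot \frac{2}{8}\right)\right)^{2} = \left(3 \sqrt{5} + \left(-9 + 2 \left(2 \cdot \frac{1}{8}\right)^{2} + 6 \cdot 2 \cdot \frac{1}{8}\right)\right)^{2} = \left(3 \sqrt{5} + \left(-9 + \frac{2}{16} + 6 \cdot \frac{1}{4}\right)\right)^{2} = \left(3 \sqrt{5} + \left(-9 + 2 \cdot \frac{1}{16} + \frac{3}{2}\right)\right)^{2} = \left(3 \sqrt{5} + \left(-9 + \frac{1}{8} + \frac{3}{2}\right)\right)^{2} = \left(3 \sqrt{5} - \frac{59}{8}\right)^{2} = \left(- \frac{59}{8} + 3 \sqrt{5}\right)^{2}$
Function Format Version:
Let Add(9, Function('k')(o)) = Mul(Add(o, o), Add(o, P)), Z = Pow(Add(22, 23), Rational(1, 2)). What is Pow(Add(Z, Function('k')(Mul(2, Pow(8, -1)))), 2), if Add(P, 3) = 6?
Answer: Add(Rational(6361, 64), Mul(Rational(-177, 4), Pow(5, Rational(1, 2)))) ≈ 0.44462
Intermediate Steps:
P = 3 (P = Add(-3, 6) = 3)
Z = Mul(3, Pow(5, Rational(1, 2))) (Z = Pow(45, Rational(1, 2)) = Mul(3, Pow(5, Rational(1, 2))) ≈ 6.7082)
Function('k')(o) = Add(-9, Mul(2, o, Add(3, o))) (Function('k')(o) = Add(-9, Mul(Add(o, o), Add(o, 3))) = Add(-9, Mul(Mul(2, o), Add(3, o))) = Add(-9, Mul(2, o, Add(3, o))))
Pow(Add(Z, Function('k')(Mul(2, Pow(8, -1)))), 2) = Pow(Add(Mul(3, Pow(5, Rational(1, 2))), Add(-9, Mul(2, Pow(Mul(2, Pow(8, -1)), 2)), Mul(6, Mul(2, Pow(8, -1))))), 2) = Pow(Add(Mul(3, Pow(5, Rational(1, 2))), Add(-9, Mul(2, Pow(Mul(2, Rational(1, 8)), 2)), Mul(6, Mul(2, Rational(1, 8))))), 2) = Pow(Add(Mul(3, Pow(5, Rational(1, 2))), Add(-9, Mul(2, Pow(Rational(1, 4), 2)), Mul(6, Rational(1, 4)))), 2) = Pow(Add(Mul(3, Pow(5, Rational(1, 2))), Add(-9, Mul(2, Rational(1, 16)), Rational(3, 2))), 2) = Pow(Add(Mul(3, Pow(5, Rational(1, 2))), Add(-9, Rational(1, 8), Rational(3, 2))), 2) = Pow(Add(Mul(3, Pow(5, Rational(1, 2))), Rational(-59, 8)), 2) = Pow(Add(Rational(-59, 8), Mul(3, Pow(5, Rational(1, 2)))), 2)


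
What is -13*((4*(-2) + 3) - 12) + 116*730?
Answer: 84901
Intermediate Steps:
-13*((4*(-2) + 3) - 12) + 116*730 = -13*((-8 + 3) - 12) + 84680 = -13*(-5 - 12) + 84680 = -13*(-17) + 84680 = 221 + 84680 = 84901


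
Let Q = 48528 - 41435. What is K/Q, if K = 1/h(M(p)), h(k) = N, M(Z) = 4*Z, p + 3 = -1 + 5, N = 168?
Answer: 1/1191624 ≈ 8.3919e-7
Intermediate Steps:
p = 1 (p = -3 + (-1 + 5) = -3 + 4 = 1)
h(k) = 168
Q = 7093
K = 1/168 ≈ 0.0059524
K/Q = (1/168)/7093 = (1/168)*(1/7093) = 1/1191624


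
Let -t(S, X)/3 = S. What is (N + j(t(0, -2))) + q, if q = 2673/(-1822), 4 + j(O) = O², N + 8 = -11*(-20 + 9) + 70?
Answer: 323465/1822 ≈ 177.53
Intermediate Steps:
t(S, X) = -3*S
N = 183 (N = -8 + (-11*(-20 + 9) + 70) = -8 + (-11*(-11) + 70) = -8 + (121 + 70) = -8 + 191 = 183)
j(O) = -4 + O²
q = -2673/1822 (q = 2673*(-1/1822) = -2673/1822 ≈ -1.4671)
(N + j(t(0, -2))) + q = (183 + (-4 + (-3*0)²)) - 2673/1822 = (183 + (-4 + 0²)) - 2673/1822 = (183 + (-4 + 0)) - 2673/1822 = (183 - 4) - 2673/1822 = 179 - 2673/1822 = 323465/1822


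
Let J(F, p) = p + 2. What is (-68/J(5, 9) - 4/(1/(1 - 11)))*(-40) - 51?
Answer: -15441/11 ≈ -1403.7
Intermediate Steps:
J(F, p) = 2 + p
(-68/J(5, 9) - 4/(1/(1 - 11)))*(-40) - 51 = (-68/(2 + 9) - 4/(1/(1 - 11)))*(-40) - 51 = (-68/11 - 4/(1/(-10)))*(-40) - 51 = (-68*1/11 - 4/(-1/10))*(-40) - 51 = (-68/11 - 4*(-10))*(-40) - 51 = (-68/11 + 40)*(-40) - 51 = (372/11)*(-40) - 51 = -14880/11 - 51 = -15441/11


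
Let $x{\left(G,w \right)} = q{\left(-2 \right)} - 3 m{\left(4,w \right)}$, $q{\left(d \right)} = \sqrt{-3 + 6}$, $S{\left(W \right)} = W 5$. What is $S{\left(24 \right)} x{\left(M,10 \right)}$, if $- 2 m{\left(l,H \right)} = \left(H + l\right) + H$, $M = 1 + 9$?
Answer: $4320 + 120 \sqrt{3} \approx 4527.8$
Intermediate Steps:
$S{\left(W \right)} = 5 W$
$q{\left(d \right)} = \sqrt{3}$
$M = 10$
$m{\left(l,H \right)} = - H - \frac{l}{2}$ ($m{\left(l,H \right)} = - \frac{\left(H + l\right) + H}{2} = - \frac{l + 2 H}{2} = - H - \frac{l}{2}$)
$x{\left(G,w \right)} = 6 + \sqrt{3} + 3 w$ ($x{\left(G,w \right)} = \sqrt{3} - 3 \left(- w - 2\right) = \sqrt{3} - 3 \left(-2 - w\right) = \sqrt{3} + \left(6 + 3 w\right) = 6 + \sqrt{3} + 3 w$)
$S{\left(24 \right)} x{\left(M,10 \right)} = 5 \cdot 24 \left(6 + \sqrt{3} + 3 \cdot 10\right) = 120 \left(6 + \sqrt{3} + 30\right) = 120 \left(36 + \sqrt{3}\right) = 4320 + 120 \sqrt{3}$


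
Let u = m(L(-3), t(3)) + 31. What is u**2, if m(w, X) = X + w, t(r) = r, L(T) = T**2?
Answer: 1849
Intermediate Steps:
u = 43 (u = (3 + (-3)**2) + 31 = (3 + 9) + 31 = 12 + 31 = 43)
u**2 = 43**2 = 1849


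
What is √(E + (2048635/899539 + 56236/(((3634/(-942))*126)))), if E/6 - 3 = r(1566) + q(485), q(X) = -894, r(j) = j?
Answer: √4637756331957680398890213/34323709623 ≈ 62.742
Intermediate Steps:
E = 4050 (E = 18 + 6*(1566 - 894) = 18 + 6*672 = 18 + 4032 = 4050)
√(E + (2048635/899539 + 56236/(((3634/(-942))*126)))) = √(4050 + (2048635/899539 + 56236/(((3634/(-942))*126)))) = √(4050 + (2048635*(1/899539) + 56236/(((3634*(-1/942))*126)))) = √(4050 + (2048635/899539 + 56236/((-1817/471*126)))) = √(4050 + (2048635/899539 + 56236/(-76314/157))) = √(4050 + (2048635/899539 + 56236*(-157/76314))) = √(4050 + (2048635/899539 - 4414526/38157)) = √(4050 - 3892868537819/34323709623) = √(135118155435331/34323709623) = √4637756331957680398890213/34323709623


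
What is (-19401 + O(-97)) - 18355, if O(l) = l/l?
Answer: -37755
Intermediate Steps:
O(l) = 1
(-19401 + O(-97)) - 18355 = (-19401 + 1) - 18355 = -19400 - 18355 = -37755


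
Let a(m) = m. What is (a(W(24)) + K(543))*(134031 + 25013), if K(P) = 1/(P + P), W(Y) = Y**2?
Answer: 49743953314/543 ≈ 9.1609e+7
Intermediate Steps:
K(P) = 1/(2*P)
(a(W(24)) + K(543))*(134031 + 25013) = (24**2 + (1/2)/543)*(134031 + 25013) = (576 + (1/2)*(1/543))*159044 = (576 + 1/1086)*159044 = (625537/1086)*159044 = 49743953314/543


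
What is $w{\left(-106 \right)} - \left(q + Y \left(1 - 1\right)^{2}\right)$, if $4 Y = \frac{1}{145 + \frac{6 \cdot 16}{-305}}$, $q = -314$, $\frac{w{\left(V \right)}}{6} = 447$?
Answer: $2996$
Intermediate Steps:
$w{\left(V \right)} = 2682$ ($w{\left(V \right)} = 6 \cdot 447 = 2682$)
$Y = \frac{305}{176516}$ ($Y = \frac{1}{4 \left(145 + \frac{6 \cdot 16}{-305}\right)} = \frac{1}{4 \left(145 + 96 \left(- \frac{1}{305}\right)\right)} = \frac{1}{4 \left(145 - \frac{96}{305}\right)} = \frac{1}{4 \cdot \frac{44129}{305}} = \frac{1}{4} \cdot \frac{305}{44129} = \frac{305}{176516} \approx 0.0017279$)
$w{\left(-106 \right)} - \left(q + Y \left(1 - 1\right)^{2}\right) = 2682 - \left(-314 + \frac{305 \left(1 - 1\right)^{2}}{176516}\right) = 2682 - \left(-314 + \frac{305 \cdot 0^{2}}{176516}\right) = 2682 - \left(-314 + \frac{305}{176516} \cdot 0\right) = 2682 - \left(-314 + 0\right) = 2682 - -314 = 2682 + 314 = 2996$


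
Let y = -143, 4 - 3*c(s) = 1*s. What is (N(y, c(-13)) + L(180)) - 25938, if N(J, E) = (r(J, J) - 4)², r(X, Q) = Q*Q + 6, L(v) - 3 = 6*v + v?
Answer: 418218726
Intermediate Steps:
c(s) = 4/3 - s/3
L(v) = 3 + 7*v (L(v) = 3 + (6*v + v) = 3 + 7*v)
r(X, Q) = 6 + Q² (r(X, Q) = Q² + 6 = 6 + Q²)
N(J, E) = (2 + J²)² (N(J, E) = ((6 + J²) - 4)² = (2 + J²)²)
(N(y, c(-13)) + L(180)) - 25938 = ((2 + (-143)²)² + (3 + 7*180)) - 25938 = ((2 + 20449)² + (3 + 1260)) - 25938 = (20451² + 1263) - 25938 = (418243401 + 1263) - 25938 = 418244664 - 25938 = 418218726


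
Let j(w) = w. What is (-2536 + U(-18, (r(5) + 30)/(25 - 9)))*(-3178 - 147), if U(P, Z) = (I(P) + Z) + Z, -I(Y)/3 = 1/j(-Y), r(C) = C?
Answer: 202036975/24 ≈ 8.4182e+6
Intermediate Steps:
I(Y) = 3/Y (I(Y) = -3*(-1/Y) = -(-3)/Y = 3/Y)
U(P, Z) = 2*Z + 3/P (U(P, Z) = (3/P + Z) + Z = (Z + 3/P) + Z = 2*Z + 3/P)
(-2536 + U(-18, (r(5) + 30)/(25 - 9)))*(-3178 - 147) = (-2536 + (2*((5 + 30)/(25 - 9)) + 3/(-18)))*(-3178 - 147) = (-2536 + (2*(35/16) + 3*(-1/18)))*(-3325) = (-2536 + (2*(35*(1/16)) - 1/6))*(-3325) = (-2536 + (2*(35/16) - 1/6))*(-3325) = (-2536 + (35/8 - 1/6))*(-3325) = (-2536 + 101/24)*(-3325) = -60763/24*(-3325) = 202036975/24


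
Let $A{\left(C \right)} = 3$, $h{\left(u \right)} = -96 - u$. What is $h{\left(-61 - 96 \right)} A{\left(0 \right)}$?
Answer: $183$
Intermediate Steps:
$h{\left(-61 - 96 \right)} A{\left(0 \right)} = \left(-96 - \left(-61 - 96\right)\right) 3 = \left(-96 - -157\right) 3 = \left(-96 + 157\right) 3 = 61 \cdot 3 = 183$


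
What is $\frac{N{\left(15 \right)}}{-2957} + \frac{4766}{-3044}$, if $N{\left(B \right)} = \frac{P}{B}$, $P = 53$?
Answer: $- \frac{105778631}{67508310} \approx -1.5669$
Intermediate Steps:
$N{\left(B \right)} = \frac{53}{B}$
$\frac{N{\left(15 \right)}}{-2957} + \frac{4766}{-3044} = \frac{53 \cdot \frac{1}{15}}{-2957} + \frac{4766}{-3044} = 53 \cdot \frac{1}{15} \left(- \frac{1}{2957}\right) + 4766 \left(- \frac{1}{3044}\right) = \frac{53}{15} \left(- \frac{1}{2957}\right) - \frac{2383}{1522} = - \frac{53}{44355} - \frac{2383}{1522} = - \frac{105778631}{67508310}$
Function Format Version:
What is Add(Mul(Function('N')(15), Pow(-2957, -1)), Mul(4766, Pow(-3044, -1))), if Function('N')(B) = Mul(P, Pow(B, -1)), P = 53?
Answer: Rational(-105778631, 67508310) ≈ -1.5669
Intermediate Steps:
Function('N')(B) = Mul(53, Pow(B, -1))
Add(Mul(Function('N')(15), Pow(-2957, -1)), Mul(4766, Pow(-3044, -1))) = Add(Mul(Mul(53, Pow(15, -1)), Pow(-2957, -1)), Mul(4766, Pow(-3044, -1))) = Add(Mul(Mul(53, Rational(1, 15)), Rational(-1, 2957)), Mul(4766, Rational(-1, 3044))) = Add(Mul(Rational(53, 15), Rational(-1, 2957)), Rational(-2383, 1522)) = Add(Rational(-53, 44355), Rational(-2383, 1522)) = Rational(-105778631, 67508310)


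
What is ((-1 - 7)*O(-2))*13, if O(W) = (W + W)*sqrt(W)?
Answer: 416*I*sqrt(2) ≈ 588.31*I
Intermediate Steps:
O(W) = 2*W**(3/2) (O(W) = (2*W)*sqrt(W) = 2*W**(3/2))
((-1 - 7)*O(-2))*13 = ((-1 - 7)*(2*(-2)**(3/2)))*13 = -16*(-2*I*sqrt(2))*13 = -(-32)*I*sqrt(2)*13 = (32*I*sqrt(2))*13 = 416*I*sqrt(2)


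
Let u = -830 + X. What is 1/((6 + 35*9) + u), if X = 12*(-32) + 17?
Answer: -1/876 ≈ -0.0011416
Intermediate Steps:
X = -367 (X = -384 + 17 = -367)
u = -1197 (u = -830 - 367 = -1197)
1/((6 + 35*9) + u) = 1/((6 + 35*9) - 1197) = 1/((6 + 315) - 1197) = 1/(321 - 1197) = 1/(-876) = -1/876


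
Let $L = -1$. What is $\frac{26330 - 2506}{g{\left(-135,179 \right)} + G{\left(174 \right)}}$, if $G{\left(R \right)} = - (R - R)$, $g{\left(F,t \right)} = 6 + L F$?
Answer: $\frac{23824}{141} \approx 168.96$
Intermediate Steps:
$g{\left(F,t \right)} = 6 - F$
$G{\left(R \right)} = 0$ ($G{\left(R \right)} = \left(-1\right) 0 = 0$)
$\frac{26330 - 2506}{g{\left(-135,179 \right)} + G{\left(174 \right)}} = \frac{26330 - 2506}{\left(6 - -135\right) + 0} = \frac{23824}{\left(6 + 135\right) + 0} = \frac{23824}{141 + 0} = \frac{23824}{141}$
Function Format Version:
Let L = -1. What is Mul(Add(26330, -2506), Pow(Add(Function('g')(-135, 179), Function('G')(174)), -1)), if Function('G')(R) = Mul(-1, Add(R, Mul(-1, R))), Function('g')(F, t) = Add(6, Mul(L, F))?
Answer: Rational(23824, 141) ≈ 168.96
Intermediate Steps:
Function('g')(F, t) = Add(6, Mul(-1, F))
Function('G')(R) = 0 (Function('G')(R) = Mul(-1, 0) = 0)
Mul(Add(26330, -2506), Pow(Add(Function('g')(-135, 179), Function('G')(174)), -1)) = Mul(Add(26330, -2506), Pow(Add(Add(6, Mul(-1, -135)), 0), -1)) = Mul(23824, Pow(Add(Add(6, 135), 0), -1)) = Mul(23824, Pow(Add(141, 0), -1)) = Mul(23824, Pow(141, -1)) = Mul(23824, Rational(1, 141)) = Rational(23824, 141)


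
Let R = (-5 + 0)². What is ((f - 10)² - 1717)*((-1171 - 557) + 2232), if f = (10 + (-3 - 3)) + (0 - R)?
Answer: -381024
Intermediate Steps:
R = 25 (R = (-5)² = 25)
f = -21 (f = (10 + (-3 - 3)) + (0 - 1*25) = (10 - 6) + (0 - 25) = 4 - 25 = -21)
((f - 10)² - 1717)*((-1171 - 557) + 2232) = ((-21 - 10)² - 1717)*((-1171 - 557) + 2232) = ((-31)² - 1717)*(-1728 + 2232) = (961 - 1717)*504 = -756*504 = -381024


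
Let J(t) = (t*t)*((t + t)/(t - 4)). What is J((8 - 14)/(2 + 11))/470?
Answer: 108/1151735 ≈ 9.3772e-5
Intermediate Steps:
J(t) = 2*t³/(-4 + t) (J(t) = t²*((2*t)/(-4 + t)) = t²*(2*t/(-4 + t)) = 2*t³/(-4 + t))
J((8 - 14)/(2 + 11))/470 = (2*((8 - 14)/(2 + 11))³/(-4 + (8 - 14)/(2 + 11)))/470 = (2*(-6/13)³/(-4 - 6/13))*(1/470) = (2*(-216/2197)/(-58/13))*(1/470) = (2*(-216/2197)*(-13/58))*(1/470) = (216/4901)*(1/470) = 108/1151735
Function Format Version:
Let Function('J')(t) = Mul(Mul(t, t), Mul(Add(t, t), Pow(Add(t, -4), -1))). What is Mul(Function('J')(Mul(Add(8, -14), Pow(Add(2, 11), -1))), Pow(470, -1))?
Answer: Rational(108, 1151735) ≈ 9.3772e-5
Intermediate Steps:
Function('J')(t) = Mul(2, Pow(t, 3), Pow(Add(-4, t), -1)) (Function('J')(t) = Mul(Pow(t, 2), Mul(Mul(2, t), Pow(Add(-4, t), -1))) = Mul(Pow(t, 2), Mul(2, t, Pow(Add(-4, t), -1))) = Mul(2, Pow(t, 3), Pow(Add(-4, t), -1)))
Mul(Function('J')(Mul(Add(8, -14), Pow(Add(2, 11), -1))), Pow(470, -1)) = Mul(Mul(2, Pow(Mul(Add(8, -14), Pow(Add(2, 11), -1)), 3), Pow(Add(-4, Mul(Add(8, -14), Pow(Add(2, 11), -1))), -1)), Pow(470, -1)) = Mul(Mul(2, Pow(Mul(-6, Pow(13, -1)), 3), Pow(Add(-4, Mul(-6, Pow(13, -1))), -1)), Rational(1, 470)) = Mul(Mul(2, Pow(Mul(-6, Rational(1, 13)), 3), Pow(Add(-4, Mul(-6, Rational(1, 13))), -1)), Rational(1, 470)) = Mul(Mul(2, Pow(Rational(-6, 13), 3), Pow(Add(-4, Rational(-6, 13)), -1)), Rational(1, 470)) = Mul(Mul(2, Rational(-216, 2197), Pow(Rational(-58, 13), -1)), Rational(1, 470)) = Mul(Mul(2, Rational(-216, 2197), Rational(-13, 58)), Rational(1, 470)) = Mul(Rational(216, 4901), Rational(1, 470)) = Rational(108, 1151735)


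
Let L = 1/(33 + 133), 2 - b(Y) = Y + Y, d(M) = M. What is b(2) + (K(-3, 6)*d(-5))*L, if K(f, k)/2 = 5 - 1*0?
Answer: -191/83 ≈ -2.3012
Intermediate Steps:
K(f, k) = 10 (K(f, k) = 2*(5 - 1*0) = 2*(5 + 0) = 2*5 = 10)
b(Y) = 2 - 2*Y (b(Y) = 2 - (Y + Y) = 2 - 2*Y)
L = 1/166 ≈ 0.0060241
b(2) + (K(-3, 6)*d(-5))*L = (2 - 2*2) + (10*(-5))*(1/166) = (2 - 4) - 50*1/166 = -2 - 25/83 = -191/83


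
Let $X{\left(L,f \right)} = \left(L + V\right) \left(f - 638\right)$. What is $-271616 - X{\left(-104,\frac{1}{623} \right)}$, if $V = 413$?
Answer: $- \frac{46397611}{623} \approx -74475.0$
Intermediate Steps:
$X{\left(L,f \right)} = \left(-638 + f\right) \left(413 + L\right)$ ($X{\left(L,f \right)} = \left(L + 413\right) \left(f - 638\right) = \left(413 + L\right) \left(-638 + f\right) = \left(-638 + f\right) \left(413 + L\right)$)
$-271616 - X{\left(-104,\frac{1}{623} \right)} = -271616 - \left(-263494 - -66352 + \frac{413}{623} - \frac{104}{623}\right) = -271616 - \left(-263494 + 66352 + 413 \cdot \frac{1}{623} - \frac{104}{623}\right) = -271616 - \left(-263494 + 66352 + \frac{59}{89} - \frac{104}{623}\right) = -271616 - - \frac{122819157}{623} = -271616 + \frac{122819157}{623} = - \frac{46397611}{623}$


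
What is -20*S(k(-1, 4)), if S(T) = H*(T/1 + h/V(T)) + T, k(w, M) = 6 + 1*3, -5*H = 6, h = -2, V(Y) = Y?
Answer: 92/3 ≈ 30.667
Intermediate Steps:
H = -6/5 (H = -1/5*6 = -6/5 ≈ -1.2000)
k(w, M) = 9 (k(w, M) = 6 + 3 = 9)
S(T) = -T/5 + 12/(5*T) (S(T) = -6*(T/1 - 2/T)/5 + T = -6*(T*1 - 2/T)/5 + T = -6*(T - 2/T)/5 + T = (-6*T/5 + 12/(5*T)) + T = -T/5 + 12/(5*T))
-20*S(k(-1, 4)) = -4*(12 - 1*9**2)/9 = -4*(12 - 1*81)/9 = -4*(12 - 81)/9 = -4*(-69)/9 = -20*(-23/15) = 92/3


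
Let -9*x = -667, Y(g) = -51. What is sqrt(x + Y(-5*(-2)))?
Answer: 4*sqrt(13)/3 ≈ 4.8074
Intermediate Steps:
x = 667/9 (x = -1/9*(-667) = 667/9 ≈ 74.111)
sqrt(x + Y(-5*(-2))) = sqrt(667/9 - 51) = sqrt(208/9) = 4*sqrt(13)/3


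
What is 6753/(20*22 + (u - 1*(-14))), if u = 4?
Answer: 6753/458 ≈ 14.745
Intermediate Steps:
6753/(20*22 + (u - 1*(-14))) = 6753/(20*22 + (4 - 1*(-14))) = 6753/(440 + (4 + 14)) = 6753/(440 + 18) = 6753/458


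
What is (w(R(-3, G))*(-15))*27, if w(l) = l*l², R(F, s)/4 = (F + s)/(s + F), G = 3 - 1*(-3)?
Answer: -25920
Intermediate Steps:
G = 6 (G = 3 + 3 = 6)
R(F, s) = 4 (R(F, s) = 4*((F + s)/(s + F)) = 4*((F + s)/(F + s)) = 4*1 = 4)
w(l) = l³
(w(R(-3, G))*(-15))*27 = (4³*(-15))*27 = (64*(-15))*27 = -960*27 = -25920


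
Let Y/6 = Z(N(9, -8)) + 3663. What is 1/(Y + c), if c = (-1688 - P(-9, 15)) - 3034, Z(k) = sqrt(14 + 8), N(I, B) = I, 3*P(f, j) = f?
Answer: 523/9026433 - 2*sqrt(22)/99290763 ≈ 5.7846e-5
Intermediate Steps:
P(f, j) = f/3
Z(k) = sqrt(22)
Y = 21978 + 6*sqrt(22) (Y = 6*(sqrt(22) + 3663) = 6*(3663 + sqrt(22)) = 21978 + 6*sqrt(22) ≈ 22006.)
c = -4719 (c = (-1688 - (-9)/3) - 3034 = (-1688 - 1*(-3)) - 3034 = (-1688 + 3) - 3034 = -1685 - 3034 = -4719)
1/(Y + c) = 1/((21978 + 6*sqrt(22)) - 4719) = 1/(17259 + 6*sqrt(22))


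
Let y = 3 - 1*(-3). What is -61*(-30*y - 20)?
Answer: 12200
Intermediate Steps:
y = 6 (y = 3 + 3 = 6)
-61*(-30*y - 20) = -61*(-30*6 - 20) = -61*(-180 - 20) = -61*(-200) = 12200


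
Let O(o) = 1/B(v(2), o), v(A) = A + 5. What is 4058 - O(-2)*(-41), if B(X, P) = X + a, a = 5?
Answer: 48737/12 ≈ 4061.4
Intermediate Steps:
v(A) = 5 + A
B(X, P) = 5 + X (B(X, P) = X + 5 = 5 + X)
O(o) = 1/12 (O(o) = 1/(5 + (5 + 2)) = 1/(5 + 7) = 1/12)
4058 - O(-2)*(-41) = 4058 - (-41)/12 = 4058 - 1*(-41/12) = 4058 + 41/12 = 48737/12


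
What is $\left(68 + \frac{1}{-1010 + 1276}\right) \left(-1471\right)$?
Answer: $- \frac{26608919}{266} \approx -1.0003 \cdot 10^{5}$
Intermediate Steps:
$\left(68 + \frac{1}{-1010 + 1276}\right) \left(-1471\right) = \left(68 + \frac{1}{266}\right) \left(-1471\right) = \frac{18089}{266} \left(-1471\right) = - \frac{26608919}{266}$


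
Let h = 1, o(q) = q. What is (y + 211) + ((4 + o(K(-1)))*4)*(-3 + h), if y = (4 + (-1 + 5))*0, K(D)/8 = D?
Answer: 243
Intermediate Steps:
K(D) = 8*D
y = 0 (y = (4 + 4)*0 = 8*0 = 0)
(y + 211) + ((4 + o(K(-1)))*4)*(-3 + h) = (0 + 211) + ((4 + 8*(-1))*4)*(-3 + 1) = 211 + ((4 - 8)*4)*(-2) = 211 - 4*4*(-2) = 211 - 16*(-2) = 211 + 32 = 243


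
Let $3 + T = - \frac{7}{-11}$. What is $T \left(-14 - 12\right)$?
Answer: $\frac{676}{11} \approx 61.455$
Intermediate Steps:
$T = - \frac{26}{11}$ ($T = -3 - \frac{7}{-11} = -3 - - \frac{7}{11} = -3 + \frac{7}{11} = - \frac{26}{11} \approx -2.3636$)
$T \left(-14 - 12\right) = - \frac{26 \left(-14 - 12\right)}{11} = \left(- \frac{26}{11}\right) \left(-26\right) = \frac{676}{11}$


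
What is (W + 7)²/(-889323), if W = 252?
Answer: -67081/889323 ≈ -0.075429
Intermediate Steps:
(W + 7)²/(-889323) = (252 + 7)²/(-889323) = 259²*(-1/889323) = 67081*(-1/889323) = -67081/889323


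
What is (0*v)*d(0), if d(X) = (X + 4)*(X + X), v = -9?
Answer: 0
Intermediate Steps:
d(X) = 2*X*(4 + X) (d(X) = (4 + X)*(2*X) = 2*X*(4 + X))
(0*v)*d(0) = (0*(-9))*(2*0*(4 + 0)) = 0*(2*0*4) = 0*0 = 0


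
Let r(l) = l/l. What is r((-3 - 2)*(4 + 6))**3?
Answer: 1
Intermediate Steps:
r(l) = 1
r((-3 - 2)*(4 + 6))**3 = 1**3 = 1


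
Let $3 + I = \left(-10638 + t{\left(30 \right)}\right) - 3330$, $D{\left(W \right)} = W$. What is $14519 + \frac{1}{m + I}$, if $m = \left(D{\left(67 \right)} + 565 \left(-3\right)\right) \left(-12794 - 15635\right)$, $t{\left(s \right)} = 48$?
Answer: $\frac{671772191792}{46268489} \approx 14519.0$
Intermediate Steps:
$I = -13923$ ($I = -3 + \left(\left(-10638 + 48\right) - 3330\right) = -3 - 13920 = -13923$)
$m = 46282412$ ($m = \left(67 + 565 \left(-3\right)\right) \left(-12794 - 15635\right) = \left(67 - 1695\right) \left(-28429\right) = \left(-1628\right) \left(-28429\right) = 46282412$)
$14519 + \frac{1}{m + I} = 14519 + \frac{1}{46282412 - 13923} = 14519 + \frac{1}{46268489} = \frac{671772191792}{46268489}$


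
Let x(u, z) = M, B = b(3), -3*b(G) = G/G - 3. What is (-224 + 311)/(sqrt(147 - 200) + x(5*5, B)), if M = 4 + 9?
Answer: 377/74 - 29*I*sqrt(53)/74 ≈ 5.0946 - 2.853*I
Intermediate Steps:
b(G) = 2/3 (b(G) = -(G/G - 3)/3 = -(1 - 3)/3 = -1/3*(-2) = 2/3)
B = 2/3 ≈ 0.66667
M = 13
x(u, z) = 13
(-224 + 311)/(sqrt(147 - 200) + x(5*5, B)) = (-224 + 311)/(sqrt(147 - 200) + 13) = 87/(sqrt(-53) + 13) = 87/(I*sqrt(53) + 13) = 87/(13 + I*sqrt(53))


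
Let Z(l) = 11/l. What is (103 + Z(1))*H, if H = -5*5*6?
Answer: -17100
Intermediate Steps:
H = -150 (H = -25*6 = -150)
(103 + Z(1))*H = (103 + 11/1)*(-150) = (103 + 11*1)*(-150) = (103 + 11)*(-150) = 114*(-150) = -17100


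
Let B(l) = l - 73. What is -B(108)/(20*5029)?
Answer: -7/20116 ≈ -0.00034798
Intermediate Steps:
B(l) = -73 + l
-B(108)/(20*5029) = -(-73 + 108)/(20*5029) = -35/100580 = -1*7/20116 = -7/20116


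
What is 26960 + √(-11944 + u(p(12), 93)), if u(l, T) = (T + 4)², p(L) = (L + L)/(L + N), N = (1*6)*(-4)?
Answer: 26960 + 13*I*√15 ≈ 26960.0 + 50.349*I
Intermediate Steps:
N = -24 (N = 6*(-4) = -24)
p(L) = 2*L/(-24 + L) (p(L) = (L + L)/(L - 24) = (2*L)/(-24 + L) = 2*L/(-24 + L))
u(l, T) = (4 + T)²
26960 + √(-11944 + u(p(12), 93)) = 26960 + √(-11944 + (4 + 93)²) = 26960 + √(-11944 + 97²) = 26960 + √(-11944 + 9409) = 26960 + √(-2535) = 26960 + 13*I*√15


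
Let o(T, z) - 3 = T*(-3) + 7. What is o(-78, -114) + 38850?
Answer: 39094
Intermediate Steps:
o(T, z) = 10 - 3*T (o(T, z) = 3 + (T*(-3) + 7) = 3 + (-3*T + 7) = 3 + (7 - 3*T) = 10 - 3*T)
o(-78, -114) + 38850 = (10 - 3*(-78)) + 38850 = (10 + 234) + 38850 = 244 + 38850 = 39094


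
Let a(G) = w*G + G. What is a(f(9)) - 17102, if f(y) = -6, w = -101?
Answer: -16502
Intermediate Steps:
a(G) = -100*G (a(G) = -101*G + G = -100*G)
a(f(9)) - 17102 = -100*(-6) - 17102 = 600 - 17102 = -16502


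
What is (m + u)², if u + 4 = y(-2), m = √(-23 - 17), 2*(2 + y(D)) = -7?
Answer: 201/4 - 38*I*√10 ≈ 50.25 - 120.17*I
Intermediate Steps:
y(D) = -11/2 (y(D) = -2 + (½)*(-7) = -2 - 7/2 = -11/2)
m = 2*I*√10 (m = √(-40) = 2*I*√10 ≈ 6.3246*I)
u = -19/2 (u = -4 - 11/2 = -19/2 ≈ -9.5000)
(m + u)² = (2*I*√10 - 19/2)² = (-19/2 + 2*I*√10)²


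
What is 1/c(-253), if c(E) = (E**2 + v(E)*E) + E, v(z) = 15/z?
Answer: 1/63771 ≈ 1.5681e-5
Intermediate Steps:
c(E) = 15 + E + E**2 (c(E) = (E**2 + (15/E)*E) + E = (E**2 + 15) + E = (15 + E**2) + E = 15 + E + E**2)
1/c(-253) = 1/(15 - 253*(1 - 253)) = 1/(15 - 253*(-252)) = 1/(15 + 63756) = 1/63771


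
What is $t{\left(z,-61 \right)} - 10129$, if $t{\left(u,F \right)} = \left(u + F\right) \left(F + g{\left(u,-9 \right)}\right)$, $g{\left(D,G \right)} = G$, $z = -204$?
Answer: $8421$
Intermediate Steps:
$t{\left(u,F \right)} = \left(-9 + F\right) \left(F + u\right)$ ($t{\left(u,F \right)} = \left(u + F\right) \left(F - 9\right) = \left(F + u\right) \left(-9 + F\right) = \left(-9 + F\right) \left(F + u\right)$)
$t{\left(z,-61 \right)} - 10129 = \left(\left(-61\right)^{2} - -549 - -1836 - -12444\right) - 10129 = \left(3721 + 549 + 1836 + 12444\right) - 10129 = 18550 - 10129 = 8421$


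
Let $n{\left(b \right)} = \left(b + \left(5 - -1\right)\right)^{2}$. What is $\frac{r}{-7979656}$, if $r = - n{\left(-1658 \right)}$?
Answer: $\frac{341138}{997457} \approx 0.34201$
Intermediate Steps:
$n{\left(b \right)} = \left(6 + b\right)^{2}$ ($n{\left(b \right)} = \left(b + \left(5 + 1\right)\right)^{2} = \left(b + 6\right)^{2} = \left(6 + b\right)^{2}$)
$r = -2729104$ ($r = - \left(6 - 1658\right)^{2} = - \left(-1652\right)^{2} = \left(-1\right) 2729104 = -2729104$)
$\frac{r}{-7979656} = - \frac{2729104}{-7979656} = \left(-2729104\right) \left(- \frac{1}{7979656}\right) = \frac{341138}{997457}$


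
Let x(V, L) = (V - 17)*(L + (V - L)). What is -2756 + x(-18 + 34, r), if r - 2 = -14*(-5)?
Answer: -2772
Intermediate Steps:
r = 72 (r = 2 - 14*(-5) = 2 + 70 = 72)
x(V, L) = V*(-17 + V) (x(V, L) = (-17 + V)*V = V*(-17 + V))
-2756 + x(-18 + 34, r) = -2756 + (-18 + 34)*(-17 + (-18 + 34)) = -2756 + 16*(-17 + 16) = -2756 + 16*(-1) = -2756 - 16 = -2772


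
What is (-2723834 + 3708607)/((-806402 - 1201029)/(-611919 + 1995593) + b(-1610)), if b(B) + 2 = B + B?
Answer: -1362604796002/4460205059 ≈ -305.50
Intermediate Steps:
b(B) = -2 + 2*B (b(B) = -2 + (B + B) = -2 + 2*B)
(-2723834 + 3708607)/((-806402 - 1201029)/(-611919 + 1995593) + b(-1610)) = (-2723834 + 3708607)/((-806402 - 1201029)/(-611919 + 1995593) + (-2 + 2*(-1610))) = 984773/(-2007431/1383674 + (-2 - 3220)) = 984773/(-2007431*1/1383674 - 3222) = 984773/(-2007431/1383674 - 3222) = 984773/(-4460205059/1383674) = 984773*(-1383674/4460205059) = -1362604796002/4460205059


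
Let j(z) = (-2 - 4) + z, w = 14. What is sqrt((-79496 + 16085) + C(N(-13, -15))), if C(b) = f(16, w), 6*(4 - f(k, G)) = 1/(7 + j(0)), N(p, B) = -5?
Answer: I*sqrt(2282658)/6 ≈ 251.81*I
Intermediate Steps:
j(z) = -6 + z
f(k, G) = 23/6 (f(k, G) = 4 - 1/(6*(7 + (-6 + 0))) = 4 - 1/(6*(7 - 6)) = 4 - 1/6/1 = 4 - 1/6*1 = 4 - 1/6 = 23/6)
C(b) = 23/6
sqrt((-79496 + 16085) + C(N(-13, -15))) = sqrt((-79496 + 16085) + 23/6) = sqrt(-63411 + 23/6) = sqrt(-380443/6) = I*sqrt(2282658)/6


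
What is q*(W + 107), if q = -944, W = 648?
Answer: -712720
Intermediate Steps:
q*(W + 107) = -944*(648 + 107) = -944*755 = -712720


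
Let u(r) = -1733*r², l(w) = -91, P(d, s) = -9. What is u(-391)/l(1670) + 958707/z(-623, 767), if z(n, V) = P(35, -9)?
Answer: 255249180/91 ≈ 2.8049e+6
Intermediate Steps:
z(n, V) = -9
u(-391)/l(1670) + 958707/z(-623, 767) = -1733*(-391)²/(-91) + 958707/(-9) = -1733*152881*(-1/91) + 958707*(-⅑) = -264942773*(-1/91) - 106523 = 264942773/91 - 106523 = 255249180/91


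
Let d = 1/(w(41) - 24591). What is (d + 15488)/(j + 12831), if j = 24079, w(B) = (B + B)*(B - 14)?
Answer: 69314995/165187014 ≈ 0.41962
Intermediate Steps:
w(B) = 2*B*(-14 + B) (w(B) = (2*B)*(-14 + B) = 2*B*(-14 + B))
d = -1/22377 (d = 1/(2*41*(-14 + 41) - 24591) = 1/(2*41*27 - 24591) = 1/(2214 - 24591) = 1/(-22377) = -1/22377 ≈ -4.4689e-5)
(d + 15488)/(j + 12831) = (-1/22377 + 15488)/(24079 + 12831) = (346574975/22377)/36910 = (346574975/22377)*(1/36910) = 69314995/165187014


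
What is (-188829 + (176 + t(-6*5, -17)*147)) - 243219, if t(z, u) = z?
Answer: -436282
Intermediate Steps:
(-188829 + (176 + t(-6*5, -17)*147)) - 243219 = (-188829 + (176 - 6*5*147)) - 243219 = (-188829 + (176 - 30*147)) - 243219 = (-188829 + (176 - 4410)) - 243219 = (-188829 - 4234) - 243219 = -193063 - 243219 = -436282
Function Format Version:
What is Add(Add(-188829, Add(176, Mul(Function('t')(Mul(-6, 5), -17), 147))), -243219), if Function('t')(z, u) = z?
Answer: -436282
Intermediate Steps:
Add(Add(-188829, Add(176, Mul(Function('t')(Mul(-6, 5), -17), 147))), -243219) = Add(Add(-188829, Add(176, Mul(Mul(-6, 5), 147))), -243219) = Add(Add(-188829, Add(176, Mul(-30, 147))), -243219) = Add(Add(-188829, Add(176, -4410)), -243219) = Add(Add(-188829, -4234), -243219) = Add(-193063, -243219) = -436282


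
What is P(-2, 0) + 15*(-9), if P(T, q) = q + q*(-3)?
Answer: -135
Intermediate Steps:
P(T, q) = -2*q (P(T, q) = q - 3*q = -2*q)
P(-2, 0) + 15*(-9) = -2*0 + 15*(-9) = 0 - 135 = -135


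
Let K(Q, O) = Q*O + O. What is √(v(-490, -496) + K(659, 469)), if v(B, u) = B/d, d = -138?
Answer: √1473736845/69 ≈ 556.37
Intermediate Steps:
v(B, u) = -B/138 (v(B, u) = B/(-138) = B*(-1/138) = -B/138)
K(Q, O) = O + O*Q (K(Q, O) = O*Q + O = O + O*Q)
√(v(-490, -496) + K(659, 469)) = √(-1/138*(-490) + 469*(1 + 659)) = √(245/69 + 469*660) = √(245/69 + 309540) = √(21358505/69) = √1473736845/69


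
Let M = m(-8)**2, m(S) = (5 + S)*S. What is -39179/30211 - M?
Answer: -17440715/30211 ≈ -577.30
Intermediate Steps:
m(S) = S*(5 + S)
M = 576 (M = (-8*(5 - 8))**2 = (-8*(-3))**2 = 24**2 = 576)
-39179/30211 - M = -39179/30211 - 1*576 = -39179*1/30211 - 576 = -39179/30211 - 576 = -17440715/30211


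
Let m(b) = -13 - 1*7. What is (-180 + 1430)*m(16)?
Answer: -25000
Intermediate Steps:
m(b) = -20 (m(b) = -13 - 7 = -20)
(-180 + 1430)*m(16) = (-180 + 1430)*(-20) = 1250*(-20) = -25000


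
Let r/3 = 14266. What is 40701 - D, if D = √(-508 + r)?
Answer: 40701 - √42290 ≈ 40495.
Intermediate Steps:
r = 42798 (r = 3*14266 = 42798)
D = √42290 (D = √(-508 + 42798) = √42290 ≈ 205.65)
40701 - D = 40701 - √42290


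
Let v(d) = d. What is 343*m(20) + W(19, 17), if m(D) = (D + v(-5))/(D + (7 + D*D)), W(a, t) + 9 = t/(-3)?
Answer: -479/183 ≈ -2.6175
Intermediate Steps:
W(a, t) = -9 - t/3 (W(a, t) = -9 + t/(-3) = -9 + t*(-1/3) = -9 - t/3)
m(D) = (-5 + D)/(7 + D + D**2) (m(D) = (D - 5)/(D + (7 + D*D)) = (-5 + D)/(D + (7 + D**2)) = (-5 + D)/(7 + D + D**2))
343*m(20) + W(19, 17) = 343*((-5 + 20)/(7 + 20 + 20**2)) + (-9 - 1/3*17) = 343*(15/(7 + 20 + 400)) + (-9 - 17/3) = 343*(15/427) - 44/3 = 735/61 - 44/3 = -479/183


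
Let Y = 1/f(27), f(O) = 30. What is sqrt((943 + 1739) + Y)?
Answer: sqrt(2413830)/30 ≈ 51.788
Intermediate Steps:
Y = 1/30 ≈ 0.033333
sqrt((943 + 1739) + Y) = sqrt((943 + 1739) + 1/30) = sqrt(2682 + 1/30) = sqrt(80461/30) = sqrt(2413830)/30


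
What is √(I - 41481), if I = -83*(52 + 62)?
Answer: I*√50943 ≈ 225.71*I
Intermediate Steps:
I = -9462 (I = -83*114 = -9462)
√(I - 41481) = √(-9462 - 41481) = √(-50943) = I*√50943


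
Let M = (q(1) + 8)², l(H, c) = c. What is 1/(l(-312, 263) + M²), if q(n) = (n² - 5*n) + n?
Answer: 1/888 ≈ 0.0011261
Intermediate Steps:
q(n) = n² - 4*n
M = 25 (M = (1*(-4 + 1) + 8)² = (1*(-3) + 8)² = (-3 + 8)² = 5² = 25)
1/(l(-312, 263) + M²) = 1/(263 + 25²) = 1/(263 + 625) = 1/888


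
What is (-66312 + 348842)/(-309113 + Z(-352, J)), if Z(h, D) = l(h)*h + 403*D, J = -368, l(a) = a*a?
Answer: -56506/8814325 ≈ -0.0064107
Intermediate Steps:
l(a) = a**2
Z(h, D) = h**3 + 403*D (Z(h, D) = h**2*h + 403*D = h**3 + 403*D)
(-66312 + 348842)/(-309113 + Z(-352, J)) = (-66312 + 348842)/(-309113 + ((-352)**3 + 403*(-368))) = 282530/(-309113 + (-43614208 - 148304)) = 282530/(-309113 - 43762512) = 282530/(-44071625) = 282530*(-1/44071625) = -56506/8814325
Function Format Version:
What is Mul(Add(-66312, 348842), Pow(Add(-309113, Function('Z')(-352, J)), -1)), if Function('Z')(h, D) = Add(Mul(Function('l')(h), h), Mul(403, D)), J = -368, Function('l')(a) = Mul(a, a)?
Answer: Rational(-56506, 8814325) ≈ -0.0064107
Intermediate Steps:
Function('l')(a) = Pow(a, 2)
Function('Z')(h, D) = Add(Pow(h, 3), Mul(403, D)) (Function('Z')(h, D) = Add(Mul(Pow(h, 2), h), Mul(403, D)) = Add(Pow(h, 3), Mul(403, D)))
Mul(Add(-66312, 348842), Pow(Add(-309113, Function('Z')(-352, J)), -1)) = Mul(Add(-66312, 348842), Pow(Add(-309113, Add(Pow(-352, 3), Mul(403, -368))), -1)) = Mul(282530, Pow(Add(-309113, Add(-43614208, -148304)), -1)) = Mul(282530, Pow(Add(-309113, -43762512), -1)) = Mul(282530, Pow(-44071625, -1)) = Mul(282530, Rational(-1, 44071625)) = Rational(-56506, 8814325)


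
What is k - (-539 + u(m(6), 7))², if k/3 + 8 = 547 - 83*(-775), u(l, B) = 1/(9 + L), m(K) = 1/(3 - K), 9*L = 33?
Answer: -138398593/1444 ≈ -95844.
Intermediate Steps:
L = 11/3 (L = (⅑)*33 = 11/3 ≈ 3.6667)
u(l, B) = 3/38 (u(l, B) = 1/(9 + 11/3) = 1/(38/3) = 3/38)
k = 194592 (k = -24 + 3*(547 - 83*(-775)) = -24 + 3*(547 + 64325) = -24 + 3*64872 = -24 + 194616 = 194592)
k - (-539 + u(m(6), 7))² = 194592 - (-539 + 3/38)² = 194592 - (-20479/38)² = 194592 - 1*419389441/1444 = 194592 - 419389441/1444 = -138398593/1444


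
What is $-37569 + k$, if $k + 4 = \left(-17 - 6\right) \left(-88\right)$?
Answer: $-35549$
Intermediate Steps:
$k = 2020$ ($k = -4 + \left(-17 - 6\right) \left(-88\right) = -4 - -2024 = -4 + 2024 = 2020$)
$-37569 + k = -37569 + 2020 = -35549$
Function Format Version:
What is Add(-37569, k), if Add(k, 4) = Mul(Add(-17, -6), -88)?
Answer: -35549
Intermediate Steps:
k = 2020 (k = Add(-4, Mul(Add(-17, -6), -88)) = Add(-4, Mul(-23, -88)) = Add(-4, 2024) = 2020)
Add(-37569, k) = Add(-37569, 2020) = -35549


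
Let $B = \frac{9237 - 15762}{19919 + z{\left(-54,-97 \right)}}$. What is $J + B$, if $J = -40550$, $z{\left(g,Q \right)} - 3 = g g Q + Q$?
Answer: $- \frac{10665738325}{263027} \approx -40550.0$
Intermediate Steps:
$z{\left(g,Q \right)} = 3 + Q + Q g^{2}$ ($z{\left(g,Q \right)} = 3 + \left(g g Q + Q\right) = 3 + \left(g^{2} Q + Q\right) = 3 + \left(Q g^{2} + Q\right) = 3 + \left(Q + Q g^{2}\right) = 3 + Q + Q g^{2}$)
$B = \frac{6525}{263027}$ ($B = \frac{9237 - 15762}{19919 - \left(94 + 282852\right)} = - \frac{6525}{19919 - 282946} = - \frac{6525}{-263027} = \left(-6525\right) \left(- \frac{1}{263027}\right) = \frac{6525}{263027} \approx 0.024807$)
$J + B = -40550 + \frac{6525}{263027} = - \frac{10665738325}{263027}$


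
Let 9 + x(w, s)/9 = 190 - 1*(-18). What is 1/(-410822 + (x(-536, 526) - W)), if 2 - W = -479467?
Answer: -1/888500 ≈ -1.1255e-6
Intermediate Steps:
W = 479469 (W = 2 - 1*(-479467) = 2 + 479467 = 479469)
x(w, s) = 1791 (x(w, s) = -81 + 9*(190 - 1*(-18)) = -81 + 9*(190 + 18) = -81 + 9*208 = -81 + 1872 = 1791)
1/(-410822 + (x(-536, 526) - W)) = 1/(-410822 + (1791 - 1*479469)) = 1/(-410822 + (1791 - 479469)) = 1/(-410822 - 477678) = 1/(-888500) = -1/888500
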